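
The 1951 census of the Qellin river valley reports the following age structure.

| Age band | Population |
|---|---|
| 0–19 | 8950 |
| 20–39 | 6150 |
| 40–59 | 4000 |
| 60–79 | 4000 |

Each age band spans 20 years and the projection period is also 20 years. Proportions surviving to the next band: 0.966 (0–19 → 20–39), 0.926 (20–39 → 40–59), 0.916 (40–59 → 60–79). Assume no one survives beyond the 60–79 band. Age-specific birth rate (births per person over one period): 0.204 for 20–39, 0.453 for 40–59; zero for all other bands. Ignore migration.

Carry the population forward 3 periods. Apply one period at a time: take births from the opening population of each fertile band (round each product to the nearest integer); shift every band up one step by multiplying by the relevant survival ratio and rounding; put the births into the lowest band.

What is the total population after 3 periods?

Period 1.
Births: 6150 * 0.204 = 1255, 4000 * 0.453 = 1812 — total 3067
20–39: 8950 * 0.966 = 8646
40–59: 6150 * 0.926 = 5695
60–79: 4000 * 0.916 = 3664
Giving 3067 / 8646 / 5695 / 3664.
Period 2.
Births: 8646 * 0.204 = 1764, 5695 * 0.453 = 2580 — total 4344
20–39: 3067 * 0.966 = 2963
40–59: 8646 * 0.926 = 8006
60–79: 5695 * 0.916 = 5217
Giving 4344 / 2963 / 8006 / 5217.
Period 3.
Births: 2963 * 0.204 = 604, 8006 * 0.453 = 3627 — total 4231
20–39: 4344 * 0.966 = 4196
40–59: 2963 * 0.926 = 2744
60–79: 8006 * 0.916 = 7333
Giving 4231 / 4196 / 2744 / 7333.
Total after period 3: 4231 + 4196 + 2744 + 7333 = 18504

18504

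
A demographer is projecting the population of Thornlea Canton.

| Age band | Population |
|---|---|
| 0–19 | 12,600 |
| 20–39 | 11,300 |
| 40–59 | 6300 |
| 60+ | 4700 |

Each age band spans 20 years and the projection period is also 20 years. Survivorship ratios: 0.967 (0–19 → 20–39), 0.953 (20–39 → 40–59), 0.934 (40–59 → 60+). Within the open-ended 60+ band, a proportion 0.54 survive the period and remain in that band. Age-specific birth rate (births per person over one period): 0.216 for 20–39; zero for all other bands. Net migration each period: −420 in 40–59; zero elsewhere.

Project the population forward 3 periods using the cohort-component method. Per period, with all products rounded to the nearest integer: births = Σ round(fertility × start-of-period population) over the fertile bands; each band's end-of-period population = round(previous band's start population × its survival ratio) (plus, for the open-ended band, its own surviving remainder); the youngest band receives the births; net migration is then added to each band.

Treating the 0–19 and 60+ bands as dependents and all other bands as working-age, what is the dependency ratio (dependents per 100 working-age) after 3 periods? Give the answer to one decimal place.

426.1

[period 1]
Births: 11300 × 0.216 = 2441
20–39: 12600 × 0.967 = 12184
40–59: 11300 × 0.953 = 10769
60+: 6300 × 0.934 + 4700 × 0.54 = 5884 + 2538 = 8422
Net migration: 40–59 − 420 → 10349
Giving 2441 / 12184 / 10349 / 8422.
[period 2]
Births: 12184 × 0.216 = 2632
20–39: 2441 × 0.967 = 2360
40–59: 12184 × 0.953 = 11611
60+: 10349 × 0.934 + 8422 × 0.54 = 9666 + 4548 = 14214
Net migration: 40–59 − 420 → 11191
Giving 2632 / 2360 / 11191 / 14214.
[period 3]
Births: 2360 × 0.216 = 510
20–39: 2632 × 0.967 = 2545
40–59: 2360 × 0.953 = 2249
60+: 11191 × 0.934 + 14214 × 0.54 = 10452 + 7676 = 18128
Net migration: 40–59 − 420 → 1829
Giving 510 / 2545 / 1829 / 18128.
Dependents (band 0–19 + band 60+) = 510 + 18128 = 18638; working-age = 4374; ratio = 18638/4374 × 100 = 426.1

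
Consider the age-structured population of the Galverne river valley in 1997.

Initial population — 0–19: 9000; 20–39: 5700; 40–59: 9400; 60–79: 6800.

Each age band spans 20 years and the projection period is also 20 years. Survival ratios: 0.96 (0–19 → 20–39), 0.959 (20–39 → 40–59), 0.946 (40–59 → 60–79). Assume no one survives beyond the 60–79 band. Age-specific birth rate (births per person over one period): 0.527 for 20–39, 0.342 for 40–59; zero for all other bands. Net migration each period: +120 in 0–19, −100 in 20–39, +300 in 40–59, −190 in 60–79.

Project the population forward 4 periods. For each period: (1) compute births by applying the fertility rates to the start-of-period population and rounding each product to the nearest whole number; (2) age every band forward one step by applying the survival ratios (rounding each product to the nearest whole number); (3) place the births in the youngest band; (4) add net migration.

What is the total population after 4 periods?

23098

Call the groups 1 to 4, youngest first.
Period 1.
Births: 5700 × 0.527 = 3004 ; 9400 × 0.342 = 3215 ⇒ total 6219
Group 2: 9000 × 0.96 = 8640
Group 3: 5700 × 0.959 = 5466
Group 4: 9400 × 0.946 = 8892
Net migration: Group 1 + 120 → 6339; Group 2 − 100 → 8540; Group 3 + 300 → 5766; Group 4 − 190 → 8702
Population now: 0–19=6339, 20–39=8540, 40–59=5766, 60–79=8702
Period 2.
Births: 8540 × 0.527 = 4501 ; 5766 × 0.342 = 1972 ⇒ total 6473
Group 2: 6339 × 0.96 = 6085
Group 3: 8540 × 0.959 = 8190
Group 4: 5766 × 0.946 = 5455
Net migration: Group 1 + 120 → 6593; Group 2 − 100 → 5985; Group 3 + 300 → 8490; Group 4 − 190 → 5265
Population now: 0–19=6593, 20–39=5985, 40–59=8490, 60–79=5265
Period 3.
Births: 5985 × 0.527 = 3154 ; 8490 × 0.342 = 2904 ⇒ total 6058
Group 2: 6593 × 0.96 = 6329
Group 3: 5985 × 0.959 = 5740
Group 4: 8490 × 0.946 = 8032
Net migration: Group 1 + 120 → 6178; Group 2 − 100 → 6229; Group 3 + 300 → 6040; Group 4 − 190 → 7842
Population now: 0–19=6178, 20–39=6229, 40–59=6040, 60–79=7842
Period 4.
Births: 6229 × 0.527 = 3283 ; 6040 × 0.342 = 2066 ⇒ total 5349
Group 2: 6178 × 0.96 = 5931
Group 3: 6229 × 0.959 = 5974
Group 4: 6040 × 0.946 = 5714
Net migration: Group 1 + 120 → 5469; Group 2 − 100 → 5831; Group 3 + 300 → 6274; Group 4 − 190 → 5524
Population now: 0–19=5469, 20–39=5831, 40–59=6274, 60–79=5524
Total after period 4: 5469 + 5831 + 6274 + 5524 = 23098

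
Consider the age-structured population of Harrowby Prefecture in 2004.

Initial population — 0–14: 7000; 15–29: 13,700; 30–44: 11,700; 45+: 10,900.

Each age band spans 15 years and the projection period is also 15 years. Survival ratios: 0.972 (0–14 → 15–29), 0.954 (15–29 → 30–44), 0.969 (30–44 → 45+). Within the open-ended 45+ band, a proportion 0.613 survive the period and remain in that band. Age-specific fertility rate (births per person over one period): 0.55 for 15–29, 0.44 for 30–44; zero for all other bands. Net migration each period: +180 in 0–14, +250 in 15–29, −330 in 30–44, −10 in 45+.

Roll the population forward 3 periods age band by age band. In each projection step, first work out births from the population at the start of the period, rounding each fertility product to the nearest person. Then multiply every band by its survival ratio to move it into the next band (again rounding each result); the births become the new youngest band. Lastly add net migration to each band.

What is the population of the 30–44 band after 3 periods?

11836

[period 1]
Births: 13700 × 0.55 = 7535  |  11700 × 0.44 = 5148 → 12683
15–29: 7000 × 0.972 = 6804
30–44: 13700 × 0.954 = 13070
45+: 11700 × 0.969 + 10900 × 0.613 = 11337 + 6682 = 18019
Net migration: 0–14 + 180 → 12863; 15–29 + 250 → 7054; 30–44 − 330 → 12740; 45+ − 10 → 18009
End of period: [12863, 7054, 12740, 18009]
[period 2]
Births: 7054 × 0.55 = 3880  |  12740 × 0.44 = 5606 → 9486
15–29: 12863 × 0.972 = 12503
30–44: 7054 × 0.954 = 6730
45+: 12740 × 0.969 + 18009 × 0.613 = 12345 + 11040 = 23385
Net migration: 0–14 + 180 → 9666; 15–29 + 250 → 12753; 30–44 − 330 → 6400; 45+ − 10 → 23375
End of period: [9666, 12753, 6400, 23375]
[period 3]
Births: 12753 × 0.55 = 7014  |  6400 × 0.44 = 2816 → 9830
15–29: 9666 × 0.972 = 9395
30–44: 12753 × 0.954 = 12166
45+: 6400 × 0.969 + 23375 × 0.613 = 6202 + 14329 = 20531
Net migration: 0–14 + 180 → 10010; 15–29 + 250 → 9645; 30–44 − 330 → 11836; 45+ − 10 → 20521
End of period: [10010, 9645, 11836, 20521]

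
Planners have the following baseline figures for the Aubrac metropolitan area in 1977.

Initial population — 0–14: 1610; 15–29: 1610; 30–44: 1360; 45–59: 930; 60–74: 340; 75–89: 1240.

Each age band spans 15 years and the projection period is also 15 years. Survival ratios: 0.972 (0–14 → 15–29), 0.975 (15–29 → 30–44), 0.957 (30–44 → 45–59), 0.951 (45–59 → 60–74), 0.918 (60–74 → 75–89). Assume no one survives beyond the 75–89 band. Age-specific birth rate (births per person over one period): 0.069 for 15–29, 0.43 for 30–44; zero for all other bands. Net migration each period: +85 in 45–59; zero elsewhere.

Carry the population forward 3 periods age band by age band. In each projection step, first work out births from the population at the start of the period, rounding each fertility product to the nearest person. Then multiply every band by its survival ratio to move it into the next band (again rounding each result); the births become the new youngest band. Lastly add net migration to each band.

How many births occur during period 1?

Let band 1 be 0–14 through band 6 = 75–89.
Period 1.
Births: 1610 × 0.069 = 111 ; 1360 × 0.43 = 585 — total 696
Band 2: 1610 × 0.972 = 1565
Band 3: 1610 × 0.975 = 1570
Band 4: 1360 × 0.957 = 1302
Band 5: 930 × 0.951 = 884
Band 6: 340 × 0.918 = 312
Net migration: Band 4 + 85 → 1387
Population now: 0–14=696, 15–29=1565, 30–44=1570, 45–59=1387, 60–74=884, 75–89=312

696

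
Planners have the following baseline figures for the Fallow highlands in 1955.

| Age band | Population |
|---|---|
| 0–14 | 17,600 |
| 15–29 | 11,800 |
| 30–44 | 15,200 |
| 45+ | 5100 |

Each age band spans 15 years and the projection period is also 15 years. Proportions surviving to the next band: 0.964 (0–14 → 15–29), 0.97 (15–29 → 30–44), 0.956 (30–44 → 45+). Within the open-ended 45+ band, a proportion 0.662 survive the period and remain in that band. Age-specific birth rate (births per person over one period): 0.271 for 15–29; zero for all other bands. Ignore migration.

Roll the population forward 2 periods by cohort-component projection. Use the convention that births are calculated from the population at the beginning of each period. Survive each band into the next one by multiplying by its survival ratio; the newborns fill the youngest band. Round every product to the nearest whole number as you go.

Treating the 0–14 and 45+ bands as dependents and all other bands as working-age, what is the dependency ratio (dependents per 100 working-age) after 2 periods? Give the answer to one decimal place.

140.2

[period 1]
Births: 11800 * 0.271 = 3198
15–29: 17600 * 0.964 = 16966
30–44: 11800 * 0.97 = 11446
45+: 15200 * 0.956 + 5100 * 0.662 = 14531 + 3376 = 17907
→ [3198, 16966, 11446, 17907]
[period 2]
Births: 16966 * 0.271 = 4598
15–29: 3198 * 0.964 = 3083
30–44: 16966 * 0.97 = 16457
45+: 11446 * 0.956 + 17907 * 0.662 = 10942 + 11854 = 22796
→ [4598, 3083, 16457, 22796]
Dependents (band 0–14 + band 45+) = 4598 + 22796 = 27394; working-age = 19540; ratio = 27394/19540 × 100 = 140.2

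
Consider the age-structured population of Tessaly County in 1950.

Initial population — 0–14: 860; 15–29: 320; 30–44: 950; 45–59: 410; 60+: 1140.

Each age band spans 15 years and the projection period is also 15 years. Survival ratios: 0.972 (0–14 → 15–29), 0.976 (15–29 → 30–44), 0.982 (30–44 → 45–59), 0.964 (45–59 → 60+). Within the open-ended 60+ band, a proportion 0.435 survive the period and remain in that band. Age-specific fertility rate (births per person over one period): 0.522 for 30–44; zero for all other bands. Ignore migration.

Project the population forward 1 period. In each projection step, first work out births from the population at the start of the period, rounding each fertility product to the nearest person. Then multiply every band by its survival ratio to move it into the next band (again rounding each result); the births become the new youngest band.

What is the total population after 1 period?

3468

Period 1:
Births: 950 × 0.522 = 496
15–29: 860 × 0.972 = 836
30–44: 320 × 0.976 = 312
45–59: 950 × 0.982 = 933
60+: 410 × 0.964 + 1140 × 0.435 = 395 + 496 = 891
Population now: 0–14=496, 15–29=836, 30–44=312, 45–59=933, 60+=891
Total after period 1: 496 + 836 + 312 + 933 + 891 = 3468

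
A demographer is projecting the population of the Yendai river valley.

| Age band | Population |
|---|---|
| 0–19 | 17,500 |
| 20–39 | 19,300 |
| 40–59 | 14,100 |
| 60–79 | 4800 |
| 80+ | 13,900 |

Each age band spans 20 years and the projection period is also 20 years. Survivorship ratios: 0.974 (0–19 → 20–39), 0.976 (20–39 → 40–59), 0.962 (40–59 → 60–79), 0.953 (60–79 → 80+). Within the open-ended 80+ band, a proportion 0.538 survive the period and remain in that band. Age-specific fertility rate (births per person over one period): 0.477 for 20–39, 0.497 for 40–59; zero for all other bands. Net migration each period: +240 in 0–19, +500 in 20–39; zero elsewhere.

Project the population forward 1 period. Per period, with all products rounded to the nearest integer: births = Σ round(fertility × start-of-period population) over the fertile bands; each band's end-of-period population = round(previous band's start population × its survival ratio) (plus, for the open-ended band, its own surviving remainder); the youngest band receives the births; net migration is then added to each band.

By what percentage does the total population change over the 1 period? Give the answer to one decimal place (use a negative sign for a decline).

12.7

[period 1]
Births: 19300 × 0.477 = 9206 ; 14100 × 0.497 = 7008 → 16214
20–39: 17500 × 0.974 = 17045
40–59: 19300 × 0.976 = 18837
60–79: 14100 × 0.962 = 13564
80+: 4800 × 0.953 + 13900 × 0.538 = 4574 + 7478 = 12052
Net migration: 0–19 + 240 → 16454; 20–39 + 500 → 17545
Population now: 0–19=16454, 20–39=17545, 40–59=18837, 60–79=13564, 80+=12052
Total: 69600 → 78452; change = 8852; percentage change = 12.7%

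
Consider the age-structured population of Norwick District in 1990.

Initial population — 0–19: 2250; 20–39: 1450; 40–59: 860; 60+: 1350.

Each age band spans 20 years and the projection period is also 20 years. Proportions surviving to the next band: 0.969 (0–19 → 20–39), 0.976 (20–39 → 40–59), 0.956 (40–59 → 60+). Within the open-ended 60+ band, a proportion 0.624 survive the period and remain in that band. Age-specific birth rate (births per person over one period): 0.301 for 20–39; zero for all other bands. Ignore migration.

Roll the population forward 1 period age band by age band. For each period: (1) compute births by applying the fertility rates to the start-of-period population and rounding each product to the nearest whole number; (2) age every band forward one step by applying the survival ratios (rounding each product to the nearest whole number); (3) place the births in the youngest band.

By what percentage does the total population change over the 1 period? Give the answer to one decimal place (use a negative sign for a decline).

[period 1]
Births: 1450 × 0.301 = 436
20–39: 2250 × 0.969 = 2180
40–59: 1450 × 0.976 = 1415
60+: 860 × 0.956 + 1350 × 0.624 = 822 + 842 = 1664
End of period: [436, 2180, 1415, 1664]
Total: 5910 → 5695; change = -215; percentage change = -3.6%

-3.6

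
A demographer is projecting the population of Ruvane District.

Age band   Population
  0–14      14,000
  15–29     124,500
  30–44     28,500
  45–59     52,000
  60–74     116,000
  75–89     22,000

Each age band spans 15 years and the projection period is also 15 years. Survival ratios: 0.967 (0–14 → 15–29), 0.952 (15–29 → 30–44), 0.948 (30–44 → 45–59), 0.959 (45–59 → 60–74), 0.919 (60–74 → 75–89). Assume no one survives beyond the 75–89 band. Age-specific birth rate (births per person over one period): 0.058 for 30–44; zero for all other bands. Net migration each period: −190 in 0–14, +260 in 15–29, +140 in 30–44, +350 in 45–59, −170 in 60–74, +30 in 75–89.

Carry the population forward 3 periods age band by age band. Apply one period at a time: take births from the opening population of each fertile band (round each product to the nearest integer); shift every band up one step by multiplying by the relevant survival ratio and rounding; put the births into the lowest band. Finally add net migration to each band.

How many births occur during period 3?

770

— Period 1 —
Births: 28500 × 0.058 = 1653
15–29: 14000 × 0.967 = 13538
30–44: 124500 × 0.952 = 118524
45–59: 28500 × 0.948 = 27018
60–74: 52000 × 0.959 = 49868
75–89: 116000 × 0.919 = 106604
Net migration: 0–14 − 190 → 1463; 15–29 + 260 → 13798; 30–44 + 140 → 118664; 45–59 + 350 → 27368; 60–74 − 170 → 49698; 75–89 + 30 → 106634
End of period: [1463, 13798, 118664, 27368, 49698, 106634]
— Period 2 —
Births: 118664 × 0.058 = 6883
15–29: 1463 × 0.967 = 1415
30–44: 13798 × 0.952 = 13136
45–59: 118664 × 0.948 = 112493
60–74: 27368 × 0.959 = 26246
75–89: 49698 × 0.919 = 45672
Net migration: 0–14 − 190 → 6693; 15–29 + 260 → 1675; 30–44 + 140 → 13276; 45–59 + 350 → 112843; 60–74 − 170 → 26076; 75–89 + 30 → 45702
End of period: [6693, 1675, 13276, 112843, 26076, 45702]
— Period 3 —
Births: 13276 × 0.058 = 770
15–29: 6693 × 0.967 = 6472
30–44: 1675 × 0.952 = 1595
45–59: 13276 × 0.948 = 12586
60–74: 112843 × 0.959 = 108216
75–89: 26076 × 0.919 = 23964
Net migration: 0–14 − 190 → 580; 15–29 + 260 → 6732; 30–44 + 140 → 1735; 45–59 + 350 → 12936; 60–74 − 170 → 108046; 75–89 + 30 → 23994
End of period: [580, 6732, 1735, 12936, 108046, 23994]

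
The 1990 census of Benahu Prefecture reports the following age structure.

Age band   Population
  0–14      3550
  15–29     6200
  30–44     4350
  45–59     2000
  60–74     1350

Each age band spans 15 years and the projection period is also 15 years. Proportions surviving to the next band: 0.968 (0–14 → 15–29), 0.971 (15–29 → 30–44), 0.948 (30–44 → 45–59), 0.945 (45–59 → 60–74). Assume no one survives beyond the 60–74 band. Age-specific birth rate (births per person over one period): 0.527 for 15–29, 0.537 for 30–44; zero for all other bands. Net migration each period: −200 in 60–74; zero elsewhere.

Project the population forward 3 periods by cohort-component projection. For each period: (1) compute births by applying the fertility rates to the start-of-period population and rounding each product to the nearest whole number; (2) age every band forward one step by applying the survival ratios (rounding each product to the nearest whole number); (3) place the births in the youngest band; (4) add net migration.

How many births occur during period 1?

(Bands numbered youngest = 1 to oldest = 5.)
— Period 1 —
Births: 6200 × 0.527 = 3267 ; 4350 × 0.537 = 2336 — total 5603
Band 2: 3550 × 0.968 = 3436
Band 3: 6200 × 0.971 = 6020
Band 4: 4350 × 0.948 = 4124
Band 5: 2000 × 0.945 = 1890
Net migration: Band 5 − 200 → 1690
Giving 5603 / 3436 / 6020 / 4124 / 1690.

5603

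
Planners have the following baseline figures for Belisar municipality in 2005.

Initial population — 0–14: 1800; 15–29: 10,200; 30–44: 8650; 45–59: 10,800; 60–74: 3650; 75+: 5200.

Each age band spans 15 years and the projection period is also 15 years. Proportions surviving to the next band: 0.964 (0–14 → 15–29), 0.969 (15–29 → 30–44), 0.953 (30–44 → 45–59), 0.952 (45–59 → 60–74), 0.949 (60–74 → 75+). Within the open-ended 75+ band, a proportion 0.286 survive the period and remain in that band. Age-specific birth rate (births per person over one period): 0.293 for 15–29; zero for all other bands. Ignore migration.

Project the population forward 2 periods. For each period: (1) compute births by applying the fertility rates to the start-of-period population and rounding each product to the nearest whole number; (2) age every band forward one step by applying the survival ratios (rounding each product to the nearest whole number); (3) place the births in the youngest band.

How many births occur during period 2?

508

Let band 1 be 0–14 through band 6 = 75+.
Period 1:
Births: 10200 * 0.293 = 2989
Band 2: 1800 * 0.964 = 1735
Band 3: 10200 * 0.969 = 9884
Band 4: 8650 * 0.953 = 8243
Band 5: 10800 * 0.952 = 10282
Band 6: 3650 * 0.949 + 5200 * 0.286 = 3464 + 1487 = 4951
End of period: [2989, 1735, 9884, 8243, 10282, 4951]
Period 2:
Births: 1735 * 0.293 = 508
Band 2: 2989 * 0.964 = 2881
Band 3: 1735 * 0.969 = 1681
Band 4: 9884 * 0.953 = 9419
Band 5: 8243 * 0.952 = 7847
Band 6: 10282 * 0.949 + 4951 * 0.286 = 9758 + 1416 = 11174
End of period: [508, 2881, 1681, 9419, 7847, 11174]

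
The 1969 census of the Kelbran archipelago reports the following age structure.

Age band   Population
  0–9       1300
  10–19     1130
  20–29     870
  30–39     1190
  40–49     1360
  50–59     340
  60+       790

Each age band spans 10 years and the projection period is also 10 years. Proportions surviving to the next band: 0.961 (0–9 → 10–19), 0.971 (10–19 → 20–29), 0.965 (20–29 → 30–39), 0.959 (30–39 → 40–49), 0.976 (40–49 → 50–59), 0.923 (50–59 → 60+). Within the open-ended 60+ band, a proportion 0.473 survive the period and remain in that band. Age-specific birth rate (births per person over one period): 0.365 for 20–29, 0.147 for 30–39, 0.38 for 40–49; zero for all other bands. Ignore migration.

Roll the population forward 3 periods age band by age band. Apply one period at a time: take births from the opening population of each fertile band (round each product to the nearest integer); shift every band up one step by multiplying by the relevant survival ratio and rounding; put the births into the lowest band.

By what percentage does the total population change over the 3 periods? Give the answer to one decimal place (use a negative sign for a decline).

7.5

Call the bands 1 to 7, youngest first.
[period 1]
Births: 870 × 0.365 = 318  |  1190 × 0.147 = 175  |  1360 × 0.38 = 517 ⇒ total 1010
Band 2: 1300 × 0.961 = 1249
Band 3: 1130 × 0.971 = 1097
Band 4: 870 × 0.965 = 840
Band 5: 1190 × 0.959 = 1141
Band 6: 1360 × 0.976 = 1327
Band 7: 340 × 0.923 + 790 × 0.473 = 314 + 374 = 688
Giving 1010 / 1249 / 1097 / 840 / 1141 / 1327 / 688.
[period 2]
Births: 1097 × 0.365 = 400  |  840 × 0.147 = 123  |  1141 × 0.38 = 434 ⇒ total 957
Band 2: 1010 × 0.961 = 971
Band 3: 1249 × 0.971 = 1213
Band 4: 1097 × 0.965 = 1059
Band 5: 840 × 0.959 = 806
Band 6: 1141 × 0.976 = 1114
Band 7: 1327 × 0.923 + 688 × 0.473 = 1225 + 325 = 1550
Giving 957 / 971 / 1213 / 1059 / 806 / 1114 / 1550.
[period 3]
Births: 1213 × 0.365 = 443  |  1059 × 0.147 = 156  |  806 × 0.38 = 306 ⇒ total 905
Band 2: 957 × 0.961 = 920
Band 3: 971 × 0.971 = 943
Band 4: 1213 × 0.965 = 1171
Band 5: 1059 × 0.959 = 1016
Band 6: 806 × 0.976 = 787
Band 7: 1114 × 0.923 + 1550 × 0.473 = 1028 + 733 = 1761
Giving 905 / 920 / 943 / 1171 / 1016 / 787 / 1761.
Total: 6980 → 7503; change = 523; percentage change = 7.5%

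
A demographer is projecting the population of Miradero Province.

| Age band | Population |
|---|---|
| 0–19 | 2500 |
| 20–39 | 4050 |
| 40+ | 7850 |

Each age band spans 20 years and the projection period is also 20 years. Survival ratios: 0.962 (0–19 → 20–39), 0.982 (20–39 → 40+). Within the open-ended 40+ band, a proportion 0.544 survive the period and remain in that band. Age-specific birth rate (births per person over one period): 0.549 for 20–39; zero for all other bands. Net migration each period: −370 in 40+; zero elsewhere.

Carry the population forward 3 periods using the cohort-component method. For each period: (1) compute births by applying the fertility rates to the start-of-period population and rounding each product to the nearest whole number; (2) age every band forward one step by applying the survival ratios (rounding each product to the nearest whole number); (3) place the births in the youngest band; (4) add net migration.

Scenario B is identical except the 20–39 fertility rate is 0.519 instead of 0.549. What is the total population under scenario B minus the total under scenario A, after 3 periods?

-308

[period 1]
Births: 4050 × 0.549 = 2223
20–39: 2500 × 0.962 = 2405
40+: 4050 × 0.982 + 7850 × 0.544 = 3977 + 4270 = 8247
Net migration: 40+ − 370 → 7877
→ [2223, 2405, 7877]
[period 2]
Births: 2405 × 0.549 = 1320
20–39: 2223 × 0.962 = 2139
40+: 2405 × 0.982 + 7877 × 0.544 = 2362 + 4285 = 6647
Net migration: 40+ − 370 → 6277
→ [1320, 2139, 6277]
[period 3]
Births: 2139 × 0.549 = 1174
20–39: 1320 × 0.962 = 1270
40+: 2139 × 0.982 + 6277 × 0.544 = 2100 + 3415 = 5515
Net migration: 40+ − 370 → 5145
→ [1174, 1270, 5145]
Scenario A total after 3 periods: 7589
Scenario B projection —
[period 1]
Births: 4050 × 0.519 = 2102
20–39: 2500 × 0.962 = 2405
40+: 4050 × 0.982 + 7850 × 0.544 = 3977 + 4270 = 8247
Net migration: 40+ − 370 → 7877
→ [2102, 2405, 7877]
[period 2]
Births: 2405 × 0.519 = 1248
20–39: 2102 × 0.962 = 2022
40+: 2405 × 0.982 + 7877 × 0.544 = 2362 + 4285 = 6647
Net migration: 40+ − 370 → 6277
→ [1248, 2022, 6277]
[period 3]
Births: 2022 × 0.519 = 1049
20–39: 1248 × 0.962 = 1201
40+: 2022 × 0.982 + 6277 × 0.544 = 1986 + 3415 = 5401
Net migration: 40+ − 370 → 5031
→ [1049, 1201, 5031]
Scenario B total after 3 periods: 7281
Difference B − A = 7281 − 7589 = -308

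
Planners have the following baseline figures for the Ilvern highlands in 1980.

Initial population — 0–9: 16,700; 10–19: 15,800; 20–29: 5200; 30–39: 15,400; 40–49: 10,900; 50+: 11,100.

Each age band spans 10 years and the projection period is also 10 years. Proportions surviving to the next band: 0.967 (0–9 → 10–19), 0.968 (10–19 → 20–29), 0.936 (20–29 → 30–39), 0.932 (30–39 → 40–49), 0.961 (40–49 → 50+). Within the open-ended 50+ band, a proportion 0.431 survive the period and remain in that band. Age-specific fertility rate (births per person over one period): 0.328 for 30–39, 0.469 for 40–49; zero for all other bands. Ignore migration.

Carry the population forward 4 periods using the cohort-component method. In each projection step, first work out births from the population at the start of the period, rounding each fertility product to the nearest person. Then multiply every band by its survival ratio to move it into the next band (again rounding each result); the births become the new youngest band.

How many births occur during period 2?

8328

Let group 1 be 0–9 through group 6 = 50+.
After projecting period 1:
Births: 15400 * 0.328 = 5051  |  10900 * 0.469 = 5112 → 10163
Group 2: 16700 * 0.967 = 16149
Group 3: 15800 * 0.968 = 15294
Group 4: 5200 * 0.936 = 4867
Group 5: 15400 * 0.932 = 14353
Group 6: 10900 * 0.961 + 11100 * 0.431 = 10475 + 4784 = 15259
→ [10163, 16149, 15294, 4867, 14353, 15259]
After projecting period 2:
Births: 4867 * 0.328 = 1596  |  14353 * 0.469 = 6732 → 8328
Group 2: 10163 * 0.967 = 9828
Group 3: 16149 * 0.968 = 15632
Group 4: 15294 * 0.936 = 14315
Group 5: 4867 * 0.932 = 4536
Group 6: 14353 * 0.961 + 15259 * 0.431 = 13793 + 6577 = 20370
→ [8328, 9828, 15632, 14315, 4536, 20370]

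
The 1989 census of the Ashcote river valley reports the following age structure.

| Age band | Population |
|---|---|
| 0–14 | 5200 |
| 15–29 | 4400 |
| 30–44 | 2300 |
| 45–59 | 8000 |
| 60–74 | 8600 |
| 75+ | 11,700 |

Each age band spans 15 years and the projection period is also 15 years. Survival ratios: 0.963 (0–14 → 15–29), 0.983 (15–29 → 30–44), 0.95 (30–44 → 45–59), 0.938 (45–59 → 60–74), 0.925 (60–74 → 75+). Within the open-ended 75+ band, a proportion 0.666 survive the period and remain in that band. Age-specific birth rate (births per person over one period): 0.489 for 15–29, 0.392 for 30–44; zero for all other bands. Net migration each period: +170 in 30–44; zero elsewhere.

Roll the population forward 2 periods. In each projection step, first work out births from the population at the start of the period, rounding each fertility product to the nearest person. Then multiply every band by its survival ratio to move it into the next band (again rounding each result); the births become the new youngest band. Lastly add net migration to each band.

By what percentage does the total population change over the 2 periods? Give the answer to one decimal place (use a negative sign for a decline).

-10.5

Period 1:
Births: 4400 * 0.489 = 2152  |  2300 * 0.392 = 902 → total 3054
15–29: 5200 * 0.963 = 5008
30–44: 4400 * 0.983 = 4325
45–59: 2300 * 0.95 = 2185
60–74: 8000 * 0.938 = 7504
75+: 8600 * 0.925 + 11700 * 0.666 = 7955 + 7792 = 15747
Net migration: 30–44 + 170 → 4495
Giving 3054 / 5008 / 4495 / 2185 / 7504 / 15747.
Period 2:
Births: 5008 * 0.489 = 2449  |  4495 * 0.392 = 1762 → total 4211
15–29: 3054 * 0.963 = 2941
30–44: 5008 * 0.983 = 4923
45–59: 4495 * 0.95 = 4270
60–74: 2185 * 0.938 = 2050
75+: 7504 * 0.925 + 15747 * 0.666 = 6941 + 10488 = 17429
Net migration: 30–44 + 170 → 5093
Giving 4211 / 2941 / 5093 / 4270 / 2050 / 17429.
Total: 40200 → 35994; change = -4206; percentage change = -10.5%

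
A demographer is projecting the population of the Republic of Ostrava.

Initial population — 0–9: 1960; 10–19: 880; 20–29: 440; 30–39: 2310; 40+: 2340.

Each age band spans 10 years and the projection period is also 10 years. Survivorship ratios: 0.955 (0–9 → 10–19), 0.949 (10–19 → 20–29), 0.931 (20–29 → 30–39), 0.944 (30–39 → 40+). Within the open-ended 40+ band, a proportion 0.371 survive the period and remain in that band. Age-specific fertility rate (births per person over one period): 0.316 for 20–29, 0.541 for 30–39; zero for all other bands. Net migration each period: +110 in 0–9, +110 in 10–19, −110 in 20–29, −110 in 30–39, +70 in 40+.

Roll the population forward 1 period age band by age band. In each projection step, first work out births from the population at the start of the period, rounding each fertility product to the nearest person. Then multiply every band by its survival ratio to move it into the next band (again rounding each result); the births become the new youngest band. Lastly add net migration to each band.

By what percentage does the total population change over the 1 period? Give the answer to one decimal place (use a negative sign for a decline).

-3.8

Numbering the groups 1..5 from youngest to oldest:
After projecting period 1:
Births: 440 × 0.316 = 139  |  2310 × 0.541 = 1250 → total 1389
Group 2: 1960 × 0.955 = 1872
Group 3: 880 × 0.949 = 835
Group 4: 440 × 0.931 = 410
Group 5: 2310 × 0.944 + 2340 × 0.371 = 2181 + 868 = 3049
Net migration: Group 1 + 110 → 1499; Group 2 + 110 → 1982; Group 3 − 110 → 725; Group 4 − 110 → 300; Group 5 + 70 → 3119
Giving 1499 / 1982 / 725 / 300 / 3119.
Total: 7930 → 7625; change = -305; percentage change = -3.8%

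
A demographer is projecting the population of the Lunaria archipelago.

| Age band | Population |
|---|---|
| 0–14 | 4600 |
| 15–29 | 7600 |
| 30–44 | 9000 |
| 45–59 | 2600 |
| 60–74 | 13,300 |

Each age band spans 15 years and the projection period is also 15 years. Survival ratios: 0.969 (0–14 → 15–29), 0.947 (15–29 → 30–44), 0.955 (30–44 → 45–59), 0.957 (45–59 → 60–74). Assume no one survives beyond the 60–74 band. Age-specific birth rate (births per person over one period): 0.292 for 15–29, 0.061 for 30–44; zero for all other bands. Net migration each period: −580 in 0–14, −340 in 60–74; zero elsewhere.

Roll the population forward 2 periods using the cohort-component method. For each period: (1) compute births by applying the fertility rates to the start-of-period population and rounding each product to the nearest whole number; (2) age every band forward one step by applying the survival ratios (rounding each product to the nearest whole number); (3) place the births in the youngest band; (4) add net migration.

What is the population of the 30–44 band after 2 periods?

4221

(Groups numbered youngest = 1 to oldest = 5.)
Period 1.
Births: 7600 × 0.292 = 2219  |  9000 × 0.061 = 549 → total 2768
Group 2: 4600 × 0.969 = 4457
Group 3: 7600 × 0.947 = 7197
Group 4: 9000 × 0.955 = 8595
Group 5: 2600 × 0.957 = 2488
Net migration: Group 1 − 580 → 2188; Group 5 − 340 → 2148
→ [2188, 4457, 7197, 8595, 2148]
Period 2.
Births: 4457 × 0.292 = 1301  |  7197 × 0.061 = 439 → total 1740
Group 2: 2188 × 0.969 = 2120
Group 3: 4457 × 0.947 = 4221
Group 4: 7197 × 0.955 = 6873
Group 5: 8595 × 0.957 = 8225
Net migration: Group 1 − 580 → 1160; Group 5 − 340 → 7885
→ [1160, 2120, 4221, 6873, 7885]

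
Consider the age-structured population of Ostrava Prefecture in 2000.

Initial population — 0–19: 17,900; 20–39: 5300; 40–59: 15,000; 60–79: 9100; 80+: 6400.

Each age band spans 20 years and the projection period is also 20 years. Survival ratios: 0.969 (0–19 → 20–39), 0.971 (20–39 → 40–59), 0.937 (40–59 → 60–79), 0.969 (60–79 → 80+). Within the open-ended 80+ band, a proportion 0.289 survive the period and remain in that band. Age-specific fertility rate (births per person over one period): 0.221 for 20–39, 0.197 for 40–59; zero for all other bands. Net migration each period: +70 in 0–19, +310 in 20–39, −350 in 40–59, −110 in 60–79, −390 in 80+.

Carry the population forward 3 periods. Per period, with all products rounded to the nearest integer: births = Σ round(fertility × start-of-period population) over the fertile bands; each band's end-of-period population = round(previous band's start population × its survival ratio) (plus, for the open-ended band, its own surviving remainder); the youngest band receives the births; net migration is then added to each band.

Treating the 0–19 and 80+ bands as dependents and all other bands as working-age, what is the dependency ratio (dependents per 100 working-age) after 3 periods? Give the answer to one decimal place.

[period 1]
Births: 5300 × 0.221 = 1171 ; 15000 × 0.197 = 2955 ⇒ total 4126
20–39: 17900 × 0.969 = 17345
40–59: 5300 × 0.971 = 5146
60–79: 15000 × 0.937 = 14055
80+: 9100 × 0.969 + 6400 × 0.289 = 8818 + 1850 = 10668
Net migration: 0–19 + 70 → 4196; 20–39 + 310 → 17655; 40–59 − 350 → 4796; 60–79 − 110 → 13945; 80+ − 390 → 10278
Population now: 0–19=4196, 20–39=17655, 40–59=4796, 60–79=13945, 80+=10278
[period 2]
Births: 17655 × 0.221 = 3902 ; 4796 × 0.197 = 945 ⇒ total 4847
20–39: 4196 × 0.969 = 4066
40–59: 17655 × 0.971 = 17143
60–79: 4796 × 0.937 = 4494
80+: 13945 × 0.969 + 10278 × 0.289 = 13513 + 2970 = 16483
Net migration: 0–19 + 70 → 4917; 20–39 + 310 → 4376; 40–59 − 350 → 16793; 60–79 − 110 → 4384; 80+ − 390 → 16093
Population now: 0–19=4917, 20–39=4376, 40–59=16793, 60–79=4384, 80+=16093
[period 3]
Births: 4376 × 0.221 = 967 ; 16793 × 0.197 = 3308 ⇒ total 4275
20–39: 4917 × 0.969 = 4765
40–59: 4376 × 0.971 = 4249
60–79: 16793 × 0.937 = 15735
80+: 4384 × 0.969 + 16093 × 0.289 = 4248 + 4651 = 8899
Net migration: 0–19 + 70 → 4345; 20–39 + 310 → 5075; 40–59 − 350 → 3899; 60–79 − 110 → 15625; 80+ − 390 → 8509
Population now: 0–19=4345, 20–39=5075, 40–59=3899, 60–79=15625, 80+=8509
Dependents (band 0–19 + band 80+) = 4345 + 8509 = 12854; working-age = 24599; ratio = 12854/24599 × 100 = 52.3

52.3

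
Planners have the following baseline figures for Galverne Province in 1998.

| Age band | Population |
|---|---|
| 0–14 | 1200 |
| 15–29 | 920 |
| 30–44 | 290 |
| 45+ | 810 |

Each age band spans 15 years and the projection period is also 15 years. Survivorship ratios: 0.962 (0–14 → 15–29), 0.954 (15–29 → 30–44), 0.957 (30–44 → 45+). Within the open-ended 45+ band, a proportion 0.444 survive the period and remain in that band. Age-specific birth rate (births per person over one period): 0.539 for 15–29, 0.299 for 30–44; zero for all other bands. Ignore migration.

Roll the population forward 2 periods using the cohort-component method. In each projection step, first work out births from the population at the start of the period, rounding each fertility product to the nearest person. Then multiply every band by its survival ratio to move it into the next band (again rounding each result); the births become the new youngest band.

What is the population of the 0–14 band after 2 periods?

885

Numbering the groups 1..4 from youngest to oldest:
— Period 1 —
Births: 920 * 0.539 = 496, 290 * 0.299 = 87 ⇒ total 583
Group 2: 1200 * 0.962 = 1154
Group 3: 920 * 0.954 = 878
Group 4: 290 * 0.957 + 810 * 0.444 = 278 + 360 = 638
Population now: 0–14=583, 15–29=1154, 30–44=878, 45+=638
— Period 2 —
Births: 1154 * 0.539 = 622, 878 * 0.299 = 263 ⇒ total 885
Group 2: 583 * 0.962 = 561
Group 3: 1154 * 0.954 = 1101
Group 4: 878 * 0.957 + 638 * 0.444 = 840 + 283 = 1123
Population now: 0–14=885, 15–29=561, 30–44=1101, 45+=1123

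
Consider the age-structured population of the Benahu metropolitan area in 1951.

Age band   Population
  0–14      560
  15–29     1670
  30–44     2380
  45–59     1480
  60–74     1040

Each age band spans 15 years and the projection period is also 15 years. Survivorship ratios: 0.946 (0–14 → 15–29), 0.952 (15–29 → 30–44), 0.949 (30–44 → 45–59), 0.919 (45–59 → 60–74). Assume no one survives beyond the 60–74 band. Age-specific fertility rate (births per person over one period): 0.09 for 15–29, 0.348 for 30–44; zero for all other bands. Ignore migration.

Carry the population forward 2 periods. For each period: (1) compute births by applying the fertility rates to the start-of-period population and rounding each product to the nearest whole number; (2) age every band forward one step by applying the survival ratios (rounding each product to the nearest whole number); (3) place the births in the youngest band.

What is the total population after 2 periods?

5616

After projecting period 1:
Births: 1670 × 0.09 = 150  |  2380 × 0.348 = 828 → total 978
15–29: 560 × 0.946 = 530
30–44: 1670 × 0.952 = 1590
45–59: 2380 × 0.949 = 2259
60–74: 1480 × 0.919 = 1360
End of period: [978, 530, 1590, 2259, 1360]
After projecting period 2:
Births: 530 × 0.09 = 48  |  1590 × 0.348 = 553 → total 601
15–29: 978 × 0.946 = 925
30–44: 530 × 0.952 = 505
45–59: 1590 × 0.949 = 1509
60–74: 2259 × 0.919 = 2076
End of period: [601, 925, 505, 1509, 2076]
Total after period 2: 601 + 925 + 505 + 1509 + 2076 = 5616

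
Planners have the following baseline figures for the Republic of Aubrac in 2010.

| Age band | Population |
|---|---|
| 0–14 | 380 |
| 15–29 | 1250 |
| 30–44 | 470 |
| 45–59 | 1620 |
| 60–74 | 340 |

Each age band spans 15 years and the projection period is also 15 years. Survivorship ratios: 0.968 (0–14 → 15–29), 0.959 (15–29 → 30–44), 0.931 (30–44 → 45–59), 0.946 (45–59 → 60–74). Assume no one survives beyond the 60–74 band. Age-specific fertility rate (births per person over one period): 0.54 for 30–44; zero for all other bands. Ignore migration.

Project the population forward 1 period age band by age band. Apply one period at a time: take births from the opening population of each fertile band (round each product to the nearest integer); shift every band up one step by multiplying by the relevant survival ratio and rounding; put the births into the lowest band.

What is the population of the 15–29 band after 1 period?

— Period 1 —
Births: 470 × 0.54 = 254
15–29: 380 × 0.968 = 368
30–44: 1250 × 0.959 = 1199
45–59: 470 × 0.931 = 438
60–74: 1620 × 0.946 = 1533
Population now: 0–14=254, 15–29=368, 30–44=1199, 45–59=438, 60–74=1533

368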